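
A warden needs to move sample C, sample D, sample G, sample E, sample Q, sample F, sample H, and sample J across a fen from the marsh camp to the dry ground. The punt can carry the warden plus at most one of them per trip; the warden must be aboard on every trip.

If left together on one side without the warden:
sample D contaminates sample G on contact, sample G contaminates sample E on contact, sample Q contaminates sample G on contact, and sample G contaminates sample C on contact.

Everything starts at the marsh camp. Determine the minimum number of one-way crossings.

impossible

Following every safe sequence of crossings from the start, the most of the 8 that can be at the dry ground as the punt arrives there on crossings 1, 3, 5, 7, 9 is 1, 2, 3, 4, 5 respectively; the best ever achieved is 5 of 8.
From crossing 11 on, no configuration arises that was not already reachable earlier: only 88 distinct safe configurations (who is on which side, and where the punt is) can ever be reached, none of them has everyone across, and every continuation just revisits them. So no valid plan exists.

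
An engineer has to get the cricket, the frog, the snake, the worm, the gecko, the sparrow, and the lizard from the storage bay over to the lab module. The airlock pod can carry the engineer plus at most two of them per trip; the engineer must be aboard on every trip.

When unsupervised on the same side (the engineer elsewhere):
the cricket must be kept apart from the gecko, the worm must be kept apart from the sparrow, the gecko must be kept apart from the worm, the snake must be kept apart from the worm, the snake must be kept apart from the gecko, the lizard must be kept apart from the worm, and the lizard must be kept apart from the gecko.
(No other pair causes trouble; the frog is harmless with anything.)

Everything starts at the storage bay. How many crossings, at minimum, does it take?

Counting alone: the engineer can take at most 2 across per trip to the lab module, so moving all 7 needs at least 4 loaded trips out, with a return between consecutive ones — at least 7 crossings.
The safety rule pushes this higher. Following every safe sequence of crossings, the most of the 7 that can be at the lab module as the airlock pod arrives there on crossings 7, 9 is 5, 6 respectively — never all 7.
So no plan with fewer than 11 crossings exists, and this one achieves 11:
1. Engineer goes to the lab module with the gecko and the worm.
2. Engineer goes back to the storage bay with the worm.
3. Engineer goes to the lab module with the cricket and the worm.
4. Engineer goes back to the storage bay with the gecko.
5. Engineer goes to the lab module with the frog and the gecko.
6. Engineer goes back to the storage bay with the gecko.
7. Engineer goes to the lab module with the lizard and the snake.
8. Engineer goes back to the storage bay with the worm.
9. Engineer goes to the lab module with the sparrow and the worm.
10. Engineer goes back to the storage bay with the worm.
11. Engineer goes to the lab module with the gecko and the worm.

11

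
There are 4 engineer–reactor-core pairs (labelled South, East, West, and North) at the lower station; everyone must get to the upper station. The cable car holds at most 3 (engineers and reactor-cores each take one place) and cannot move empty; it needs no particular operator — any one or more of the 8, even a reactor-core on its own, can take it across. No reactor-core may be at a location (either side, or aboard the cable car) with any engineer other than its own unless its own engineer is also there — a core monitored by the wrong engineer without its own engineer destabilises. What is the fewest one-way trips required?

Counting alone: each trip to the upper station takes at most 3 across and each return brings at least 1 back, so after t trips out (and t−1 returns) at most 3t − (t−1) of the 8 are across; that first reaches 8 at t = 4, so at least 7 crossings are needed.
The safety rule pushes this higher. Following every safe sequence of crossings, the most of the 8 that can be at the upper station as the cable car arrives there on crossing 7 is 7 — never all 8.
So no plan with fewer than 9 crossings exists, and this one achieves 9:
1. engineer South and reactor-core South cross → the upper station.
2. engineer South crosses ← the lower station.
3. engineer East, engineer South, and reactor-core East cross → the upper station.
4. engineer South and reactor-core South cross ← the lower station.
5. engineer North, engineer South, and engineer West cross → the upper station.
6. reactor-core East crosses ← the lower station.
7. reactor-core East and reactor-core South cross → the upper station.
8. reactor-core South crosses ← the lower station.
9. reactor-core North, reactor-core South, and reactor-core West cross → the upper station.

9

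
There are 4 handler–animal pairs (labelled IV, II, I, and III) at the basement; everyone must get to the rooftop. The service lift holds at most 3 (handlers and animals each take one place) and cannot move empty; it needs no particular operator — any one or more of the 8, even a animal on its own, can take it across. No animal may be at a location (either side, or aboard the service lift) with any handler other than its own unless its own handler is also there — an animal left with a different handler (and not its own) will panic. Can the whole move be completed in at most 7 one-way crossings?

No

Counting alone: each trip to the rooftop takes at most 3 across and each return brings at least 1 back, so after t trips out (and t−1 returns) at most 3t − (t−1) of the 8 are across; that first reaches 8 at t = 4, so at least 7 crossings are needed.
The safety rule pushes this higher. Following every safe sequence of crossings, the most of the 8 that can be at the rooftop as the service lift arrives there on crossing 7 is 7 — never all 8.
So the move cannot be finished within 7 crossings. (The shortest complete plan takes 9:)
1. animal IV and handler IV cross → the rooftop.
2. handler IV crosses ← the basement.
3. animal II, handler II, and handler IV cross → the rooftop.
4. animal IV and handler IV cross ← the basement.
5. handler I, handler III, and handler IV cross → the rooftop.
6. animal II crosses ← the basement.
7. animal II and animal IV cross → the rooftop.
8. animal IV crosses ← the basement.
9. animal I, animal III, and animal IV cross → the rooftop.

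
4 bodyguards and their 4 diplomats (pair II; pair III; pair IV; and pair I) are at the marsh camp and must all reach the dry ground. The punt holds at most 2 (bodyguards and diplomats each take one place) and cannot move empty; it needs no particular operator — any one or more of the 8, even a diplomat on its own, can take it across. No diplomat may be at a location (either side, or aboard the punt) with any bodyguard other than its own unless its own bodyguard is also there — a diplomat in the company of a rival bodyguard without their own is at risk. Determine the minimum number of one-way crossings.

Following every safe sequence of crossings from the start, the most of the 8 that can be at the dry ground as the punt arrives there on crossings 1, 3, 5 is 2, 3, 4 respectively; the best ever achieved is 4 of 8.
From crossing 7 on, no configuration arises that was not already reachable earlier: only 44 distinct safe configurations (who is on which side, and where the punt is) can ever be reached, none of them has everyone across, and every continuation just revisits them. So no valid plan exists.

impossible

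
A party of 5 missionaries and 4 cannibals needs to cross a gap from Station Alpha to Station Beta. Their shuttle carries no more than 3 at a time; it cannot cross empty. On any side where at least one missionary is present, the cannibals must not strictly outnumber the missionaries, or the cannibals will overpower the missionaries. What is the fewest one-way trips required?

Counting alone: each trip to Station Beta takes at most 3 across and each return brings at least 1 back, so after t trips out (and t−1 returns) at most 3t − (t−1) of the 9 are across; that first reaches 9 at t = 4, so at least 7 crossings are needed.
The plan below uses exactly 7 crossings, so it is optimal:
1. 3 cannibals → Station Beta.  (Station Alpha: 5M 1C; Station Beta: 0M 3C)
2. 1 cannibal ← Station Alpha.  (Station Alpha: 5M 2C; Station Beta: 0M 2C)
3. 3 missionaries → Station Beta.  (Station Alpha: 2M 2C; Station Beta: 3M 2C)
4. 1 missionary ← Station Alpha.  (Station Alpha: 3M 2C; Station Beta: 2M 2C)
5. 2 missionaries and 1 cannibal → Station Beta.  (Station Alpha: 1M 1C; Station Beta: 4M 3C)
6. 1 missionary ← Station Alpha.  (Station Alpha: 2M 1C; Station Beta: 3M 3C)
7. 2 missionaries and 1 cannibal → Station Beta.  (Station Alpha: 0M 0C; Station Beta: 5M 4C)

7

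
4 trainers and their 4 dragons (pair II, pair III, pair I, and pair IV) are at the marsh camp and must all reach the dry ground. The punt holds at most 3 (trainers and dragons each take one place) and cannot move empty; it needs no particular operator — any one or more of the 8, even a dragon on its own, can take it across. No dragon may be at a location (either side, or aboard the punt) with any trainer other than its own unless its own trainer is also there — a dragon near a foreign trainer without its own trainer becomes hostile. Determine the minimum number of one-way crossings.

9

Counting alone: each trip to the dry ground takes at most 3 across and each return brings at least 1 back, so after t trips out (and t−1 returns) at most 3t − (t−1) of the 8 are across; that first reaches 8 at t = 4, so at least 7 crossings are needed.
The safety rule pushes this higher. Following every safe sequence of crossings, the most of the 8 that can be at the dry ground as the punt arrives there on crossing 7 is 7 — never all 8.
So no plan with fewer than 9 crossings exists, and this one achieves 9:
1. dragon II and trainer II cross → the dry ground.
2. trainer II crosses ← the marsh camp.
3. dragon III, trainer II, and trainer III cross → the dry ground.
4. dragon II and trainer II cross ← the marsh camp.
5. trainer I, trainer II, and trainer IV cross → the dry ground.
6. dragon III crosses ← the marsh camp.
7. dragon II and dragon III cross → the dry ground.
8. dragon II crosses ← the marsh camp.
9. dragon I, dragon II, and dragon IV cross → the dry ground.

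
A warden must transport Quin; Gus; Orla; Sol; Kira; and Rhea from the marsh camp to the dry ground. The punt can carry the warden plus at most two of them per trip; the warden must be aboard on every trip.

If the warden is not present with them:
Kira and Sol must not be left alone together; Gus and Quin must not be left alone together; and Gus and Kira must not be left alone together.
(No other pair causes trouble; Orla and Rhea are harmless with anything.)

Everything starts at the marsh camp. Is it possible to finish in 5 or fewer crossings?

Yes

Yes — this plan uses 5 crossings (≤ 5):
1. Warden goes to the dry ground with Kira and Quin.
2. Warden goes back to the marsh camp alone.
3. Warden goes to the dry ground with Orla and Rhea.
4. Warden goes back to the marsh camp alone.
5. Warden goes to the dry ground with Gus and Sol.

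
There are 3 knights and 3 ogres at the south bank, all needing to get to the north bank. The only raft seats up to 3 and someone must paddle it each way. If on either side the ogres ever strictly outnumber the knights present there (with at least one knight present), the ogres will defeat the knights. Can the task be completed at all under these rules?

Yes

1. 2 ogres → the north bank.  (the south bank: 3K 1O; the north bank: 0K 2O)
2. 1 ogre ← the south bank.  (the south bank: 3K 2O; the north bank: 0K 1O)
3. 3 knights → the north bank.  (the south bank: 0K 2O; the north bank: 3K 1O)
4. 1 ogre ← the south bank.  (the south bank: 0K 3O; the north bank: 3K 0O)
5. 3 ogres → the north bank.  (the south bank: 0K 0O; the north bank: 3K 3O)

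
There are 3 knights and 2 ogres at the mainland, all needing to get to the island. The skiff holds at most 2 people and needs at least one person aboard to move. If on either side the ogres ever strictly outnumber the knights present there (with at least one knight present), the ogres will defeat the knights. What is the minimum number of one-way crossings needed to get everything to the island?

Counting alone: each trip to the island takes at most 2 across and each return brings at least 1 back, so after t trips out (and t−1 returns) at most 2t − (t−1) of the 5 are across; that first reaches 5 at t = 4, so at least 7 crossings are needed.
The plan below uses exactly 7 crossings, so it is optimal:
1. 2 ogres → the island.  (the mainland: 3K 0O; the island: 0K 2O)
2. 1 ogre ← the mainland.  (the mainland: 3K 1O; the island: 0K 1O)
3. 2 knights → the island.  (the mainland: 1K 1O; the island: 2K 1O)
4. 1 knight ← the mainland.  (the mainland: 2K 1O; the island: 1K 1O)
5. 1 knight and 1 ogre → the island.  (the mainland: 1K 0O; the island: 2K 2O)
6. 1 ogre ← the mainland.  (the mainland: 1K 1O; the island: 2K 1O)
7. 1 knight and 1 ogre → the island.  (the mainland: 0K 0O; the island: 3K 2O)

7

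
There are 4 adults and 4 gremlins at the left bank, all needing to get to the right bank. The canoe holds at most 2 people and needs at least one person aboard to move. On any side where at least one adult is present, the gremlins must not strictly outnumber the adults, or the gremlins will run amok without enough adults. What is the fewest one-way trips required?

Following every safe sequence of crossings from the start, the most of the 8 that can be at the right bank as the canoe arrives there on crossings 1, 3, 5 is 2, 3, 4 respectively; the best ever achieved is 4 of 8.
From crossing 7 on, no configuration arises that was not already reachable earlier: only 11 distinct safe configurations (who is on which side, and where the canoe is) can ever be reached, none of them has everyone across, and every continuation just revisits them. They are: 0 adults + 0 gremlins across (canoe back at the start); 0 adults + 1 gremlin across (canoe there); 0 adults + 1 gremlin across (canoe back at the start); 0 adults + 2 gremlins across (canoe there); 0 adults + 2 gremlins across (canoe back at the start); 0 adults + 3 gremlins across (canoe there); 0 adults + 3 gremlins across (canoe back at the start); 0 adults + 4 gremlins across (canoe there); 1 adult + 1 gremlin across (canoe there); 1 adult + 1 gremlin across (canoe back at the start); 2 adults + 2 gremlins across (canoe there). So no valid plan exists.

impossible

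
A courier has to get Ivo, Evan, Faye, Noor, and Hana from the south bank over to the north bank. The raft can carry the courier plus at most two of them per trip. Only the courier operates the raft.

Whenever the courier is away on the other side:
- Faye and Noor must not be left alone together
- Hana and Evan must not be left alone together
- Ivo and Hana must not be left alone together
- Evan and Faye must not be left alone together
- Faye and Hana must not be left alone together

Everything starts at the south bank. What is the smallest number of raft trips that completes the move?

Counting alone: the courier can take at most 2 across per trip to the north bank, so moving all 5 needs at least 3 loaded trips out, with a return between consecutive ones — at least 5 crossings.
The safety rule pushes this higher. Following every safe sequence of crossings, the most of the 5 that can be at the north bank as the raft arrives there on crossing 5 is 4 — never all 5.
So no plan with fewer than 7 crossings exists, and this one achieves 7:
1. Courier goes to the north bank with Faye and Hana.  [the south bank: Evan, Ivo, Noor | the north bank: Faye, Hana]
2. Courier goes back to the south bank with Faye.  [the south bank: Evan, Faye, Ivo, Noor | the north bank: Hana]
3. Courier goes to the north bank with Faye and Ivo.  [the south bank: Evan, Noor | the north bank: Faye, Hana, Ivo]
4. Courier goes back to the south bank with Hana.  [the south bank: Evan, Hana, Noor | the north bank: Faye, Ivo]
5. Courier goes to the north bank with Evan and Noor.  [the south bank: Hana | the north bank: Evan, Faye, Ivo, Noor]
6. Courier goes back to the south bank with Faye.  [the south bank: Faye, Hana | the north bank: Evan, Ivo, Noor]
7. Courier goes to the north bank with Faye and Hana.  [the south bank: — | the north bank: Evan, Faye, Hana, Ivo, Noor]

7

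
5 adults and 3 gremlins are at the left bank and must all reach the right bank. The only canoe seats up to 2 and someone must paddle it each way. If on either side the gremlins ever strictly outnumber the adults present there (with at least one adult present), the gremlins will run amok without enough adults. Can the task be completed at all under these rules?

1. 2 gremlins → the right bank.  (the left bank: 5A 1G; the right bank: 0A 2G)
2. 1 gremlin ← the left bank.  (the left bank: 5A 2G; the right bank: 0A 1G)
3. 2 gremlins → the right bank.  (the left bank: 5A 0G; the right bank: 0A 3G)
4. 1 gremlin ← the left bank.  (the left bank: 5A 1G; the right bank: 0A 2G)
5. 2 adults → the right bank.  (the left bank: 3A 1G; the right bank: 2A 2G)
6. 1 gremlin ← the left bank.  (the left bank: 3A 2G; the right bank: 2A 1G)
7. 1 adult and 1 gremlin → the right bank.  (the left bank: 2A 1G; the right bank: 3A 2G)
8. 1 gremlin ← the left bank.  (the left bank: 2A 2G; the right bank: 3A 1G)
9. 2 gremlins → the right bank.  (the left bank: 2A 0G; the right bank: 3A 3G)
10. 1 gremlin ← the left bank.  (the left bank: 2A 1G; the right bank: 3A 2G)
11. 1 adult and 1 gremlin → the right bank.  (the left bank: 1A 0G; the right bank: 4A 3G)
12. 1 gremlin ← the left bank.  (the left bank: 1A 1G; the right bank: 4A 2G)
13. 1 adult and 1 gremlin → the right bank.  (the left bank: 0A 0G; the right bank: 5A 3G)

Yes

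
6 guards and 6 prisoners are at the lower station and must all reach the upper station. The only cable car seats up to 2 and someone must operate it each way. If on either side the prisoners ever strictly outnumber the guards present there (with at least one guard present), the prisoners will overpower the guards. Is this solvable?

Following every safe sequence of crossings from the start, the most of the 12 that can be at the upper station as the cable car arrives there on crossings 1, 3, 5, 7, 9 is 2, 3, 4, 5, 6 respectively; the best ever achieved is 6 of 12.
From crossing 11 on, no configuration arises that was not already reachable earlier: only 15 distinct safe configurations (who is on which side, and where the cable car is) can ever be reached, none of them has everyone across, and every continuation just revisits them. They are: 0 guards + 0 prisoners across (cable car back at the start); 0 guards + 1 prisoner across (cable car there); 0 guards + 1 prisoner across (cable car back at the start); 0 guards + 2 prisoners across (cable car there); 0 guards + 2 prisoners across (cable car back at the start); 0 guards + 3 prisoners across (cable car there); 0 guards + 3 prisoners across (cable car back at the start); 0 guards + 4 prisoners across (cable car there); 0 guards + 4 prisoners across (cable car back at the start); 0 guards + 5 prisoners across (cable car there); 0 guards + 5 prisoners across (cable car back at the start); 0 guards + 6 prisoners across (cable car there); 1 guard + 1 prisoner across (cable car there); 1 guard + 1 prisoner across (cable car back at the start); 2 guards + 2 prisoners across (cable car there). So no valid plan exists.

No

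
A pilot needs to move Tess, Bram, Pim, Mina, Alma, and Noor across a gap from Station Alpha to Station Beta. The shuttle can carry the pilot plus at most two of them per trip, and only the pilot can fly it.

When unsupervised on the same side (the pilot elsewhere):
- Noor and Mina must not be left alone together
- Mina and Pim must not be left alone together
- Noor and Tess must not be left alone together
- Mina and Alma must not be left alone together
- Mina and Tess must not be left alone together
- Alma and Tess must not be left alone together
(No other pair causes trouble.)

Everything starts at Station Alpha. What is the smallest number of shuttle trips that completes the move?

Counting alone: the pilot can take at most 2 across per trip to Station Beta, so moving all 6 needs at least 3 loaded trips out, with a return between consecutive ones — at least 5 crossings.
The safety rule pushes this higher. Following every safe sequence of crossings, the most of the 6 that can be at Station Beta as the shuttle arrives there on crossings 5, 7 is 4, 5 respectively — never all 6.
So no plan with fewer than 9 crossings exists, and this one achieves 9:
1. Pilot goes to Station Beta with Mina and Tess.
2. Pilot goes back to Station Alpha with Tess.
3. Pilot goes to Station Beta with Bram and Tess.
4. Pilot goes back to Station Alpha with Tess.
5. Pilot goes to Station Beta with Pim and Tess.
6. Pilot goes back to Station Alpha with Mina.
7. Pilot goes to Station Beta with Alma and Noor.
8. Pilot goes back to Station Alpha with Tess.
9. Pilot goes to Station Beta with Mina and Tess.

9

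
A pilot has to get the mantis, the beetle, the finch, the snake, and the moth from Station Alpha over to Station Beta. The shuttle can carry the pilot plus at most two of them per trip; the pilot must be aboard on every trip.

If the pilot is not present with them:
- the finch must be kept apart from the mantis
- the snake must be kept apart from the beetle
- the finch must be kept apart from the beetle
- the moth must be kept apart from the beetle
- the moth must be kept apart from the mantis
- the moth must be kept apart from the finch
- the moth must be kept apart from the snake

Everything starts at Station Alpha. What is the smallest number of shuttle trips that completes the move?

Whatever the first load, the items left behind include a forbidden pair without the pilot. No opening move is safe, so no plan exists.

impossible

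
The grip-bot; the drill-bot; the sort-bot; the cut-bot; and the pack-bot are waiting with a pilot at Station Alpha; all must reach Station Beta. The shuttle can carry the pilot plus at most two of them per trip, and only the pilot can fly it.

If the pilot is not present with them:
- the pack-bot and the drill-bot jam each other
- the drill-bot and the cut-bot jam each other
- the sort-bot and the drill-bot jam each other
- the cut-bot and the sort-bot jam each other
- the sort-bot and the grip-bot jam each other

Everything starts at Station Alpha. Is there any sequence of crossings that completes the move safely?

Yes

1. Pilot goes to Station Beta with the drill-bot and the sort-bot.  [Station Alpha: the cut-bot, the grip-bot, the pack-bot | Station Beta: the drill-bot, the sort-bot]
2. Pilot goes back to Station Alpha with the drill-bot.  [Station Alpha: the cut-bot, the drill-bot, the grip-bot, the pack-bot | Station Beta: the sort-bot]
3. Pilot goes to Station Beta with the drill-bot and the grip-bot.  [Station Alpha: the cut-bot, the pack-bot | Station Beta: the drill-bot, the grip-bot, the sort-bot]
4. Pilot goes back to Station Alpha with the sort-bot.  [Station Alpha: the cut-bot, the pack-bot, the sort-bot | Station Beta: the drill-bot, the grip-bot]
5. Pilot goes to Station Beta with the cut-bot and the pack-bot.  [Station Alpha: the sort-bot | Station Beta: the cut-bot, the drill-bot, the grip-bot, the pack-bot]
6. Pilot goes back to Station Alpha with the drill-bot.  [Station Alpha: the drill-bot, the sort-bot | Station Beta: the cut-bot, the grip-bot, the pack-bot]
7. Pilot goes to Station Beta with the drill-bot and the sort-bot.  [Station Alpha: — | Station Beta: the cut-bot, the drill-bot, the grip-bot, the pack-bot, the sort-bot]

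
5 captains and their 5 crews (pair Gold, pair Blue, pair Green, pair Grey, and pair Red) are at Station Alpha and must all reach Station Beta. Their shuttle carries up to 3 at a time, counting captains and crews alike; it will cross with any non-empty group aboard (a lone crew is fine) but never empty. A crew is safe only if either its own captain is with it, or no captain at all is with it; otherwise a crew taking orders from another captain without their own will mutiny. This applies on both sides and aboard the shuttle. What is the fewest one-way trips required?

Counting alone: each trip to Station Beta takes at most 3 across and each return brings at least 1 back, so after t trips out (and t−1 returns) at most 3t − (t−1) of the 10 are across; that first reaches 10 at t = 5, so at least 9 crossings are needed.
The safety rule pushes this higher. Following every safe sequence of crossings, the most of the 10 that can be at Station Beta as the shuttle arrives there on crossing 9 is 9 — never all 10.
So no plan with fewer than 11 crossings exists, and this one achieves 11:
1. captain Gold and crew Gold cross → Station Beta.
2. captain Gold crosses ← Station Alpha.
3. crew Blue, crew Green, and crew Grey cross → Station Beta.
4. crew Gold crosses ← Station Alpha.
5. captain Blue, captain Green, and captain Grey cross → Station Beta.
6. captain Blue and crew Blue cross ← Station Alpha.
7. captain Blue, captain Gold, and captain Red cross → Station Beta.
8. crew Green crosses ← Station Alpha.
9. crew Blue and crew Gold cross → Station Beta.
10. crew Gold crosses ← Station Alpha.
11. crew Gold, crew Green, and crew Red cross → Station Beta.

11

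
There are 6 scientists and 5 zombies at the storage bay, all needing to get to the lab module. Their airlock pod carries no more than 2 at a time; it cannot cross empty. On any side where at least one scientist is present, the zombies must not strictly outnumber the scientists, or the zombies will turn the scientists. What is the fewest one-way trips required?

19

Counting alone: each trip to the lab module takes at most 2 across and each return brings at least 1 back, so after t trips out (and t−1 returns) at most 2t − (t−1) of the 11 are across; that first reaches 11 at t = 10, so at least 19 crossings are needed.
The plan below uses exactly 19 crossings, so it is optimal:
1. 2 zombies → the lab module.  (the storage bay: 6S 3Z; the lab module: 0S 2Z)
2. 1 zombie ← the storage bay.  (the storage bay: 6S 4Z; the lab module: 0S 1Z)
3. 2 zombies → the lab module.  (the storage bay: 6S 2Z; the lab module: 0S 3Z)
4. 1 zombie ← the storage bay.  (the storage bay: 6S 3Z; the lab module: 0S 2Z)
5. 2 scientists → the lab module.  (the storage bay: 4S 3Z; the lab module: 2S 2Z)
6. 1 zombie ← the storage bay.  (the storage bay: 4S 4Z; the lab module: 2S 1Z)
7. 1 scientist and 1 zombie → the lab module.  (the storage bay: 3S 3Z; the lab module: 3S 2Z)
8. 1 scientist ← the storage bay.  (the storage bay: 4S 3Z; the lab module: 2S 2Z)
9. 1 scientist and 1 zombie → the lab module.  (the storage bay: 3S 2Z; the lab module: 3S 3Z)
10. 1 zombie ← the storage bay.  (the storage bay: 3S 3Z; the lab module: 3S 2Z)
11. 1 scientist and 1 zombie → the lab module.  (the storage bay: 2S 2Z; the lab module: 4S 3Z)
12. 1 scientist ← the storage bay.  (the storage bay: 3S 2Z; the lab module: 3S 3Z)
13. 1 scientist and 1 zombie → the lab module.  (the storage bay: 2S 1Z; the lab module: 4S 4Z)
14. 1 zombie ← the storage bay.  (the storage bay: 2S 2Z; the lab module: 4S 3Z)
15. 1 scientist and 1 zombie → the lab module.  (the storage bay: 1S 1Z; the lab module: 5S 4Z)
16. 1 scientist ← the storage bay.  (the storage bay: 2S 1Z; the lab module: 4S 4Z)
17. 1 scientist and 1 zombie → the lab module.  (the storage bay: 1S 0Z; the lab module: 5S 5Z)
18. 1 zombie ← the storage bay.  (the storage bay: 1S 1Z; the lab module: 5S 4Z)
19. 1 scientist and 1 zombie → the lab module.  (the storage bay: 0S 0Z; the lab module: 6S 5Z)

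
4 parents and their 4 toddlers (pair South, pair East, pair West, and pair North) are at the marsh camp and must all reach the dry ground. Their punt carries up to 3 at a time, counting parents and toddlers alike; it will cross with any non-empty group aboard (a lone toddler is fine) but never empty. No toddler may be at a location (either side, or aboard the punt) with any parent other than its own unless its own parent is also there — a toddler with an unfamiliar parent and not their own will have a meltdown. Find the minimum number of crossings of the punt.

9

Counting alone: each trip to the dry ground takes at most 3 across and each return brings at least 1 back, so after t trips out (and t−1 returns) at most 3t − (t−1) of the 8 are across; that first reaches 8 at t = 4, so at least 7 crossings are needed.
The safety rule pushes this higher. Following every safe sequence of crossings, the most of the 8 that can be at the dry ground as the punt arrives there on crossing 7 is 7 — never all 8.
So no plan with fewer than 9 crossings exists, and this one achieves 9:
1. parent South and toddler South cross → the dry ground.
2. parent South crosses ← the marsh camp.
3. parent East, parent South, and toddler East cross → the dry ground.
4. parent South and toddler South cross ← the marsh camp.
5. parent North, parent South, and parent West cross → the dry ground.
6. toddler East crosses ← the marsh camp.
7. toddler East and toddler South cross → the dry ground.
8. toddler South crosses ← the marsh camp.
9. toddler North, toddler South, and toddler West cross → the dry ground.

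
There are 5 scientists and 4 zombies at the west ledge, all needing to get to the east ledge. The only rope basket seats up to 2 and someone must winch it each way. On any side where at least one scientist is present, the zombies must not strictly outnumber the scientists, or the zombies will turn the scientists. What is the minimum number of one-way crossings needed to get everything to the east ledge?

15

Counting alone: each trip to the east ledge takes at most 2 across and each return brings at least 1 back, so after t trips out (and t−1 returns) at most 2t − (t−1) of the 9 are across; that first reaches 9 at t = 8, so at least 15 crossings are needed.
The plan below uses exactly 15 crossings, so it is optimal:
1. 2 zombies → the east ledge.  (the west ledge: 5S 2Z; the east ledge: 0S 2Z)
2. 1 zombie ← the west ledge.  (the west ledge: 5S 3Z; the east ledge: 0S 1Z)
3. 2 zombies → the east ledge.  (the west ledge: 5S 1Z; the east ledge: 0S 3Z)
4. 1 zombie ← the west ledge.  (the west ledge: 5S 2Z; the east ledge: 0S 2Z)
5. 2 scientists → the east ledge.  (the west ledge: 3S 2Z; the east ledge: 2S 2Z)
6. 1 zombie ← the west ledge.  (the west ledge: 3S 3Z; the east ledge: 2S 1Z)
7. 1 scientist and 1 zombie → the east ledge.  (the west ledge: 2S 2Z; the east ledge: 3S 2Z)
8. 1 scientist ← the west ledge.  (the west ledge: 3S 2Z; the east ledge: 2S 2Z)
9. 1 scientist and 1 zombie → the east ledge.  (the west ledge: 2S 1Z; the east ledge: 3S 3Z)
10. 1 zombie ← the west ledge.  (the west ledge: 2S 2Z; the east ledge: 3S 2Z)
11. 1 scientist and 1 zombie → the east ledge.  (the west ledge: 1S 1Z; the east ledge: 4S 3Z)
12. 1 scientist ← the west ledge.  (the west ledge: 2S 1Z; the east ledge: 3S 3Z)
13. 1 scientist and 1 zombie → the east ledge.  (the west ledge: 1S 0Z; the east ledge: 4S 4Z)
14. 1 zombie ← the west ledge.  (the west ledge: 1S 1Z; the east ledge: 4S 3Z)
15. 1 scientist and 1 zombie → the east ledge.  (the west ledge: 0S 0Z; the east ledge: 5S 4Z)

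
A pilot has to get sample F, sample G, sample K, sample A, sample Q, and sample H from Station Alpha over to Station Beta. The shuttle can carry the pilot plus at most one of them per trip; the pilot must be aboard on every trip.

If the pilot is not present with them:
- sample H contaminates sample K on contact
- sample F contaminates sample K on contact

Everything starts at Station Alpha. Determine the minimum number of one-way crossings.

13

Counting alone: the pilot can take at most 1 across per trip to Station Beta, so moving all 6 needs at least 6 loaded trips out, with a return between consecutive ones — at least 11 crossings.
The safety rule pushes this higher. Following every safe sequence of crossings, the most of the 6 that can be at Station Beta as the shuttle arrives there on crossing 11 is 5 — never all 6.
So no plan with fewer than 13 crossings exists, and this one achieves 13:
1. Pilot goes to Station Beta with sample K.
2. Pilot goes back to Station Alpha alone.
3. Pilot goes to Station Beta with sample F.
4. Pilot goes back to Station Alpha with sample K.
5. Pilot goes to Station Beta with sample H.
6. Pilot goes back to Station Alpha alone.
7. Pilot goes to Station Beta with sample G.
8. Pilot goes back to Station Alpha alone.
9. Pilot goes to Station Beta with sample A.
10. Pilot goes back to Station Alpha alone.
11. Pilot goes to Station Beta with sample Q.
12. Pilot goes back to Station Alpha alone.
13. Pilot goes to Station Beta with sample K.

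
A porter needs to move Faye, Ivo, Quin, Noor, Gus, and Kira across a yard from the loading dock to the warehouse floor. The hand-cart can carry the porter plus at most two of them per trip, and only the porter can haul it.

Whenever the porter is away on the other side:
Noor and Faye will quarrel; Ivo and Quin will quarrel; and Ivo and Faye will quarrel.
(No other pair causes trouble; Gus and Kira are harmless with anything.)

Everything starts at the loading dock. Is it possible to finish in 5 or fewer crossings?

Yes — this plan uses 5 crossings (≤ 5):
1. Porter goes to the warehouse floor with Faye and Quin.  [the loading dock: Gus, Ivo, Kira, Noor | the warehouse floor: Faye, Quin]
2. Porter goes back to the loading dock alone.  [the loading dock: Gus, Ivo, Kira, Noor | the warehouse floor: Faye, Quin]
3. Porter goes to the warehouse floor with Gus and Kira.  [the loading dock: Ivo, Noor | the warehouse floor: Faye, Gus, Kira, Quin]
4. Porter goes back to the loading dock alone.  [the loading dock: Ivo, Noor | the warehouse floor: Faye, Gus, Kira, Quin]
5. Porter goes to the warehouse floor with Ivo and Noor.  [the loading dock: — | the warehouse floor: Faye, Gus, Ivo, Kira, Noor, Quin]

Yes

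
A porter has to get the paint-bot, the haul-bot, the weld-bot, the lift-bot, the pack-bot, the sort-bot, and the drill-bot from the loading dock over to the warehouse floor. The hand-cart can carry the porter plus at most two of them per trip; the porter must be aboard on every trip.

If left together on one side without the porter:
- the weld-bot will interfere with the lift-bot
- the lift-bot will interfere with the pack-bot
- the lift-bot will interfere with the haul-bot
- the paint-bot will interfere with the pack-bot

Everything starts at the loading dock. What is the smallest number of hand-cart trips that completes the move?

7

Counting alone: the porter can take at most 2 across per trip to the warehouse floor, so moving all 7 needs at least 4 loaded trips out, with a return between consecutive ones — at least 7 crossings.
The plan below uses exactly 7 crossings, so it is optimal:
1. Porter goes to the warehouse floor with the lift-bot and the paint-bot.
2. Porter goes back to the loading dock alone.
3. Porter goes to the warehouse floor with the drill-bot and the sort-bot.
4. Porter goes back to the loading dock alone.
5. Porter goes to the warehouse floor with the haul-bot and the weld-bot.
6. Porter goes back to the loading dock with the lift-bot.
7. Porter goes to the warehouse floor with the lift-bot and the pack-bot.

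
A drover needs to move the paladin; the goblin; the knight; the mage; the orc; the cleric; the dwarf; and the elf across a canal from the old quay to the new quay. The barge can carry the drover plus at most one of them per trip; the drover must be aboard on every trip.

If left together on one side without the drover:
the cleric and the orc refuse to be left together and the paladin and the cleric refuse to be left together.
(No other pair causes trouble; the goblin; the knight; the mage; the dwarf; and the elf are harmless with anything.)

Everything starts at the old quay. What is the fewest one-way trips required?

Counting alone: the drover can take at most 1 across per trip to the new quay, so moving all 8 needs at least 8 loaded trips out, with a return between consecutive ones — at least 15 crossings.
The safety rule pushes this higher. Following every safe sequence of crossings, the most of the 8 that can be at the new quay as the barge arrives there on crossing 15 is 7 — never all 8.
So no plan with fewer than 17 crossings exists, and this one achieves 17:
1. Drover goes to the new quay with the cleric.
2. Drover goes back to the old quay alone.
3. Drover goes to the new quay with the paladin.
4. Drover goes back to the old quay with the cleric.
5. Drover goes to the new quay with the orc.
6. Drover goes back to the old quay alone.
7. Drover goes to the new quay with the goblin.
8. Drover goes back to the old quay alone.
9. Drover goes to the new quay with the knight.
10. Drover goes back to the old quay alone.
11. Drover goes to the new quay with the mage.
12. Drover goes back to the old quay alone.
13. Drover goes to the new quay with the dwarf.
14. Drover goes back to the old quay alone.
15. Drover goes to the new quay with the elf.
16. Drover goes back to the old quay alone.
17. Drover goes to the new quay with the cleric.

17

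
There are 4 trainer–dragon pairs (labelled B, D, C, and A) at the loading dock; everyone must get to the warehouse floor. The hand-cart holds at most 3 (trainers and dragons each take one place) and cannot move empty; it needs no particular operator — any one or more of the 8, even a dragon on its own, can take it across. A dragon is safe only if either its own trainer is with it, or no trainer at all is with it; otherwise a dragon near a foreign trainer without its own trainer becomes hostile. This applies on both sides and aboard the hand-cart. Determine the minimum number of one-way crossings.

9

Counting alone: each trip to the warehouse floor takes at most 3 across and each return brings at least 1 back, so after t trips out (and t−1 returns) at most 3t − (t−1) of the 8 are across; that first reaches 8 at t = 4, so at least 7 crossings are needed.
The safety rule pushes this higher. Following every safe sequence of crossings, the most of the 8 that can be at the warehouse floor as the hand-cart arrives there on crossing 7 is 7 — never all 8.
So no plan with fewer than 9 crossings exists, and this one achieves 9:
1. dragon B and trainer B cross → the warehouse floor.
2. trainer B crosses ← the loading dock.
3. dragon D, trainer B, and trainer D cross → the warehouse floor.
4. dragon B and trainer B cross ← the loading dock.
5. trainer A, trainer B, and trainer C cross → the warehouse floor.
6. dragon D crosses ← the loading dock.
7. dragon B and dragon D cross → the warehouse floor.
8. dragon B crosses ← the loading dock.
9. dragon A, dragon B, and dragon C cross → the warehouse floor.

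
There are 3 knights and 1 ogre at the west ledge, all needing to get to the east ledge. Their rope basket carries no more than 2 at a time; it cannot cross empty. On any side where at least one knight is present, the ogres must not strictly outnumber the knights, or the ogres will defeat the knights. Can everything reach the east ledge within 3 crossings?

No

Counting alone: each trip to the east ledge takes at most 2 across and each return brings at least 1 back, so after t trips out (and t−1 returns) at most 2t − (t−1) of the 4 are across; that first reaches 4 at t = 3, so at least 5 crossings are needed.
Since 3 < 5, 3 crossings cannot be enough. (The shortest complete plan in fact takes 5:)
1. 1 knight and 1 ogre → the east ledge.  (the west ledge: 2K 0O; the east ledge: 1K 1O)
2. 1 ogre ← the west ledge.  (the west ledge: 2K 1O; the east ledge: 1K 0O)
3. 1 knight and 1 ogre → the east ledge.  (the west ledge: 1K 0O; the east ledge: 2K 1O)
4. 1 ogre ← the west ledge.  (the west ledge: 1K 1O; the east ledge: 2K 0O)
5. 1 knight and 1 ogre → the east ledge.  (the west ledge: 0K 0O; the east ledge: 3K 1O)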